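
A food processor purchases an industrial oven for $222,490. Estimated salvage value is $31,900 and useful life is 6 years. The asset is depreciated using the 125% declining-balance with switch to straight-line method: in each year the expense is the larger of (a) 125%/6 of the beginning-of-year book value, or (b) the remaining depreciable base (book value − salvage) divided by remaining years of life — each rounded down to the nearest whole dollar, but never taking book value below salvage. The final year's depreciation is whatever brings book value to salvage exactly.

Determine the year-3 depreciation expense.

$29,050

Depreciable base = $222,490 − $31,900 = $190,590.
Year 1: DB = ⌊$222,490 × 125%/6⌋ = $46,352; SL = ⌊$190,590/6⌋ = $31,765 → take DB $46,352. Book value $176,138.
Year 2: DB = ⌊$176,138 × 125%/6⌋ = $36,695; SL = ⌊$144,238/5⌋ = $28,847 → take DB $36,695. Book value $139,443.
Year 3: DB = ⌊$139,443 × 125%/6⌋ = $29,050; SL = ⌊$107,543/4⌋ = $26,885 → take DB $29,050. Book value $110,393.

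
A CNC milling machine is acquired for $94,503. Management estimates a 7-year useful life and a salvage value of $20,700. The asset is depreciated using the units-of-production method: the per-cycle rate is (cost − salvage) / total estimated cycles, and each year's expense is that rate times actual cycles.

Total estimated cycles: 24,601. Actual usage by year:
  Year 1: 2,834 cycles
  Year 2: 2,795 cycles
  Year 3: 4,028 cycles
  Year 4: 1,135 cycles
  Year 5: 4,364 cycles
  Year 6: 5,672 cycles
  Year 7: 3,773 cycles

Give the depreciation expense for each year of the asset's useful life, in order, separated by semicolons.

$8,502; $8,385; $12,084; $3,405; $13,092; $17,016; $11,319

Depreciable base = $94,503 − $20,700 = $73,803.
Rate = $73,803 / 24,601 cycles = $3 per cycle.
Year 1: 2,834 × $3 = $8,502. Book value $86,001.
Year 2: 2,795 × $3 = $8,385. Book value $77,616.
Year 3: 4,028 × $3 = $12,084. Book value $65,532.
Year 4: 1,135 × $3 = $3,405. Book value $62,127.
Year 5: 4,364 × $3 = $13,092. Book value $49,035.
Year 6: 5,672 × $3 = $17,016. Book value $32,019.
Year 7: 3,773 × $3 = $11,319. Book value $20,700.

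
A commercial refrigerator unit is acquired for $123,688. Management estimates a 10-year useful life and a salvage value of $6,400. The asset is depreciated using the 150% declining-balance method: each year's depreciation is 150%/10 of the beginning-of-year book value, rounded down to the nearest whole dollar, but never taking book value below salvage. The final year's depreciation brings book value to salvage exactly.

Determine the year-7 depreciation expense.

$6,997

Depreciable base = $123,688 − $6,400 = $117,288.
Year 1: ⌊$123,688 × 150%/10⌋ = $18,553. Book value $105,135.
Year 2: ⌊$105,135 × 150%/10⌋ = $15,770. Book value $89,365.
Year 3: ⌊$89,365 × 150%/10⌋ = $13,404. Book value $75,961.
Year 4: ⌊$75,961 × 150%/10⌋ = $11,394. Book value $64,567.
Year 5: ⌊$64,567 × 150%/10⌋ = $9,685. Book value $54,882.
Year 6: ⌊$54,882 × 150%/10⌋ = $8,232. Book value $46,650.
Year 7: ⌊$46,650 × 150%/10⌋ = $6,997. Book value $39,653.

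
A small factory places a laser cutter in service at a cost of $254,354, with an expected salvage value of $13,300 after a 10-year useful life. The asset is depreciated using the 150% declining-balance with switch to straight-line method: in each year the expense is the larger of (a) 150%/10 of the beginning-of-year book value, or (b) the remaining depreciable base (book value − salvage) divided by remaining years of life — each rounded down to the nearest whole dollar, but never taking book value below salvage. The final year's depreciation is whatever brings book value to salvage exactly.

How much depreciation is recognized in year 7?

Depreciable base = $254,354 − $13,300 = $241,054.
Year 1: DB = ⌊$254,354 × 150%/10⌋ = $38,153; SL = ⌊$241,054/10⌋ = $24,105 → take DB $38,153. Book value $216,201.
Year 2: DB = ⌊$216,201 × 150%/10⌋ = $32,430; SL = ⌊$202,901/9⌋ = $22,544 → take DB $32,430. Book value $183,771.
Year 3: DB = ⌊$183,771 × 150%/10⌋ = $27,565; SL = ⌊$170,471/8⌋ = $21,308 → take DB $27,565. Book value $156,206.
Year 4: DB = ⌊$156,206 × 150%/10⌋ = $23,430; SL = ⌊$142,906/7⌋ = $20,415 → take DB $23,430. Book value $132,776.
Year 5: DB = ⌊$132,776 × 150%/10⌋ = $19,916; SL = ⌊$119,476/6⌋ = $19,912 → take DB $19,916. Book value $112,860.
Year 6: DB = ⌊$112,860 × 150%/10⌋ = $16,929; SL = ⌊$99,560/5⌋ = $19,912 → take SL $19,912. Book value $92,948.
Year 7: DB = ⌊$92,948 × 150%/10⌋ = $13,942; SL = ⌊$79,648/4⌋ = $19,912 → take SL $19,912. Book value $73,036.

$19,912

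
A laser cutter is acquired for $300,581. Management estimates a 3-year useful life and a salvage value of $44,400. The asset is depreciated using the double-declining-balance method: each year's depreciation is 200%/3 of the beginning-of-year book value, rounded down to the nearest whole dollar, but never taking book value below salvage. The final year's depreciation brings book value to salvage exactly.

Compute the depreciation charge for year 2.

Depreciable base = $300,581 − $44,400 = $256,181.
Year 1: ⌊$300,581 × 200%/3⌋ = $200,387. Book value $100,194.
Year 2: ⌊$100,194 × 200%/3⌋ = $66,796, capped at $55,794. Book value $44,400.

$55,794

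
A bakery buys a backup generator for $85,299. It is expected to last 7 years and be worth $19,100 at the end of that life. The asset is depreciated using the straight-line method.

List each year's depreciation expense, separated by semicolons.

$9,457; $9,457; $9,457; $9,457; $9,457; $9,457; $9,457

Depreciable base = $85,299 − $19,100 = $66,199.
Annual expense = $66,199 / 7 = $9,457.
End of year 1: book value $75,842.
End of year 2: book value $66,385.
End of year 3: book value $56,928.
End of year 4: book value $47,471.
End of year 5: book value $38,014.
End of year 6: book value $28,557.
End of year 7: book value $19,100.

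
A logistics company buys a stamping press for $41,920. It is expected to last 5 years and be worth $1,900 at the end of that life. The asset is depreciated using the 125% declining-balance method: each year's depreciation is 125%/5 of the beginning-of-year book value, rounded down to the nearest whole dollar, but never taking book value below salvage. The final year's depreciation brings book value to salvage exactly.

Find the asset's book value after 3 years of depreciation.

$17,685

Depreciable base = $41,920 − $1,900 = $40,020.
Year 1: ⌊$41,920 × 125%/5⌋ = $10,480. Book value $31,440.
Year 2: ⌊$31,440 × 125%/5⌋ = $7,860. Book value $23,580.
Year 3: ⌊$23,580 × 125%/5⌋ = $5,895. Book value $17,685.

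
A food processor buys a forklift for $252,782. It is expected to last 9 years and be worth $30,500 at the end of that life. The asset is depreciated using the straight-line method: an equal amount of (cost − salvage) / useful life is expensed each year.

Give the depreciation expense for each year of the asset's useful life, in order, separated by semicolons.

$24,698; $24,698; $24,698; $24,698; $24,698; $24,698; $24,698; $24,698; $24,698

Depreciable base = $252,782 − $30,500 = $222,282.
Annual expense = $222,282 / 9 = $24,698.
End of year 1: book value $228,084.
End of year 2: book value $203,386.
End of year 3: book value $178,688.
End of year 4: book value $153,990.
End of year 5: book value $129,292.
End of year 6: book value $104,594.
End of year 7: book value $79,896.
End of year 8: book value $55,198.
End of year 9: book value $30,500.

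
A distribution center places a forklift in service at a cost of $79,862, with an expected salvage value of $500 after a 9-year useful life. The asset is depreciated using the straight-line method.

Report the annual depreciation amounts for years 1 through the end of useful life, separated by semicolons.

Depreciable base = $79,862 − $500 = $79,362.
Annual expense = $79,362 / 9 = $8,818.
End of year 1: book value $71,044.
End of year 2: book value $62,226.
End of year 3: book value $53,408.
End of year 4: book value $44,590.
End of year 5: book value $35,772.
End of year 6: book value $26,954.
End of year 7: book value $18,136.
End of year 8: book value $9,318.
End of year 9: book value $500.

$8,818; $8,818; $8,818; $8,818; $8,818; $8,818; $8,818; $8,818; $8,818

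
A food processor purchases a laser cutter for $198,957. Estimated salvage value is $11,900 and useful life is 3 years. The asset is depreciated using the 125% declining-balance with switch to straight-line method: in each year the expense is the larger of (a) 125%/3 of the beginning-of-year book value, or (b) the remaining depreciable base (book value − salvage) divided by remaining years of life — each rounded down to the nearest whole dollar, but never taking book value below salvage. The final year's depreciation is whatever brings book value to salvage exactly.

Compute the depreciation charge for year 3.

Depreciable base = $198,957 − $11,900 = $187,057.
Year 1: DB = ⌊$198,957 × 125%/3⌋ = $82,898; SL = ⌊$187,057/3⌋ = $62,352 → take DB $82,898. Book value $116,059.
Year 2: DB = ⌊$116,059 × 125%/3⌋ = $48,357; SL = ⌊$104,159/2⌋ = $52,079 → take SL $52,079. Book value $63,980.
Year 3 (final): $63,980 − $11,900 = $52,080. Book value $11,900.

$52,080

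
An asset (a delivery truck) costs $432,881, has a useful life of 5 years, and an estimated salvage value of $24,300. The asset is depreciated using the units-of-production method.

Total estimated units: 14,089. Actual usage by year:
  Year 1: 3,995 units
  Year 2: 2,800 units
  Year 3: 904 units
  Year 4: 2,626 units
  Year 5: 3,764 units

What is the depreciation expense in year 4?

Depreciable base = $432,881 − $24,300 = $408,581.
Rate = $408,581 / 14,089 units = $29 per unit.
Year 1: 3,995 × $29 = $115,855. Book value $317,026.
Year 2: 2,800 × $29 = $81,200. Book value $235,826.
Year 3: 904 × $29 = $26,216. Book value $209,610.
Year 4: 2,626 × $29 = $76,154. Book value $133,456.

$76,154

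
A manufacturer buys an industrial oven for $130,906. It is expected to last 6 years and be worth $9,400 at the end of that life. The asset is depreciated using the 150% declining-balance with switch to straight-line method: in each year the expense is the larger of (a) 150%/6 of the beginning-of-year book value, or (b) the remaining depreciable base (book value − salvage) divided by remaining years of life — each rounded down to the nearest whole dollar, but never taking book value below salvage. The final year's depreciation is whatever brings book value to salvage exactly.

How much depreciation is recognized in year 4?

Depreciable base = $130,906 − $9,400 = $121,506.
Year 1: DB = ⌊$130,906 × 150%/6⌋ = $32,726; SL = ⌊$121,506/6⌋ = $20,251 → take DB $32,726. Book value $98,180.
Year 2: DB = ⌊$98,180 × 150%/6⌋ = $24,545; SL = ⌊$88,780/5⌋ = $17,756 → take DB $24,545. Book value $73,635.
Year 3: DB = ⌊$73,635 × 150%/6⌋ = $18,408; SL = ⌊$64,235/4⌋ = $16,058 → take DB $18,408. Book value $55,227.
Year 4: DB = ⌊$55,227 × 150%/6⌋ = $13,806; SL = ⌊$45,827/3⌋ = $15,275 → take SL $15,275. Book value $39,952.

$15,275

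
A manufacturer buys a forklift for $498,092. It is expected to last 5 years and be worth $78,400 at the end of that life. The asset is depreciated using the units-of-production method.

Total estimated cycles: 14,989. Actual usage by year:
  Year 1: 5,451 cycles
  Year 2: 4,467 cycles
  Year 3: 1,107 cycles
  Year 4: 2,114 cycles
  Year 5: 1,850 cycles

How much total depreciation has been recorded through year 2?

$277,704

Depreciable base = $498,092 − $78,400 = $419,692.
Rate = $419,692 / 14,989 cycles = $28 per cycle.
Year 1: 5,451 × $28 = $152,628. Book value $345,464.
Year 2: 4,467 × $28 = $125,076. Book value $220,388.
Accumulated through year 2 = $498,092 − $220,388 = $277,704.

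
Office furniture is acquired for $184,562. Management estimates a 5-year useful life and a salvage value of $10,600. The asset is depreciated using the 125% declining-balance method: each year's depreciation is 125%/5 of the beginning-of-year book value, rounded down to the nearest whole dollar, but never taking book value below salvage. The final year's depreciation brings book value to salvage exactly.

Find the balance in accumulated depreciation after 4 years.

Depreciable base = $184,562 − $10,600 = $173,962.
Year 1: ⌊$184,562 × 125%/5⌋ = $46,140. Book value $138,422.
Year 2: ⌊$138,422 × 125%/5⌋ = $34,605. Book value $103,817.
Year 3: ⌊$103,817 × 125%/5⌋ = $25,954. Book value $77,863.
Year 4: ⌊$77,863 × 125%/5⌋ = $19,465. Book value $58,398.
Accumulated through year 4 = $184,562 − $58,398 = $126,164.

$126,164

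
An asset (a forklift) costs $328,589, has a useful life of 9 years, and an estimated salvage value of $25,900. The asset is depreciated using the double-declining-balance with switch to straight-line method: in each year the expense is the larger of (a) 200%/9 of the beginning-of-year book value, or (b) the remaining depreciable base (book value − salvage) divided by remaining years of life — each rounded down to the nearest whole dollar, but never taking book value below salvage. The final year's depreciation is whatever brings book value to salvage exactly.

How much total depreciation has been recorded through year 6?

Depreciable base = $328,589 − $25,900 = $302,689.
Year 1: DB = ⌊$328,589 × 200%/9⌋ = $73,019; SL = ⌊$302,689/9⌋ = $33,632 → take DB $73,019. Book value $255,570.
Year 2: DB = ⌊$255,570 × 200%/9⌋ = $56,793; SL = ⌊$229,670/8⌋ = $28,708 → take DB $56,793. Book value $198,777.
Year 3: DB = ⌊$198,777 × 200%/9⌋ = $44,172; SL = ⌊$172,877/7⌋ = $24,696 → take DB $44,172. Book value $154,605.
Year 4: DB = ⌊$154,605 × 200%/9⌋ = $34,356; SL = ⌊$128,705/6⌋ = $21,450 → take DB $34,356. Book value $120,249.
Year 5: DB = ⌊$120,249 × 200%/9⌋ = $26,722; SL = ⌊$94,349/5⌋ = $18,869 → take DB $26,722. Book value $93,527.
Year 6: DB = ⌊$93,527 × 200%/9⌋ = $20,783; SL = ⌊$67,627/4⌋ = $16,906 → take DB $20,783. Book value $72,744.
Accumulated through year 6 = $328,589 − $72,744 = $255,845.

$255,845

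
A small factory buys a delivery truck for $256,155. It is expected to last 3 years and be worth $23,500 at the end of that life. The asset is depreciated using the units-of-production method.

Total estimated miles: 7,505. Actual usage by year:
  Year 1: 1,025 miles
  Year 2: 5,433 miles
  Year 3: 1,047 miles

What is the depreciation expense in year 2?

Depreciable base = $256,155 − $23,500 = $232,655.
Rate = $232,655 / 7,505 miles = $31 per mile.
Year 1: 1,025 × $31 = $31,775. Book value $224,380.
Year 2: 5,433 × $31 = $168,423. Book value $55,957.

$168,423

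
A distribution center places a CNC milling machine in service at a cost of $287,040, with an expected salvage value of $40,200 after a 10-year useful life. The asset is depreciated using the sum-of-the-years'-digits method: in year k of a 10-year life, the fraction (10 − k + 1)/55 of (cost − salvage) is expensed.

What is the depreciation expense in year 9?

$8,976

Depreciable base = $287,040 − $40,200 = $246,840.
Sum of the years' digits = 10+9+8+7+6+5+4+3+2+1 = 55.
Year 1: $246,840 × 10/55 = $44,880. Book value $242,160.
Year 2: $246,840 × 9/55 = $40,392. Book value $201,768.
Year 3: $246,840 × 8/55 = $35,904. Book value $165,864.
Year 4: $246,840 × 7/55 = $31,416. Book value $134,448.
Year 5: $246,840 × 6/55 = $26,928. Book value $107,520.
Year 6: $246,840 × 5/55 = $22,440. Book value $85,080.
Year 7: $246,840 × 4/55 = $17,952. Book value $67,128.
Year 8: $246,840 × 3/55 = $13,464. Book value $53,664.
Year 9: $246,840 × 2/55 = $8,976. Book value $44,688.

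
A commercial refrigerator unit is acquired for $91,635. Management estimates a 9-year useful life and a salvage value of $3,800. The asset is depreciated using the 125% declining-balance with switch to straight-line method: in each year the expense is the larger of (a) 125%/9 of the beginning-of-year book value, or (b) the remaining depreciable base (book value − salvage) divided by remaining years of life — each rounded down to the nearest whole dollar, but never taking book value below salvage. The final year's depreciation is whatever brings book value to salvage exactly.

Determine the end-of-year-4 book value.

$49,394

Depreciable base = $91,635 − $3,800 = $87,835.
Year 1: DB = ⌊$91,635 × 125%/9⌋ = $12,727; SL = ⌊$87,835/9⌋ = $9,759 → take DB $12,727. Book value $78,908.
Year 2: DB = ⌊$78,908 × 125%/9⌋ = $10,959; SL = ⌊$75,108/8⌋ = $9,388 → take DB $10,959. Book value $67,949.
Year 3: DB = ⌊$67,949 × 125%/9⌋ = $9,437; SL = ⌊$64,149/7⌋ = $9,164 → take DB $9,437. Book value $58,512.
Year 4: DB = ⌊$58,512 × 125%/9⌋ = $8,126; SL = ⌊$54,712/6⌋ = $9,118 → take SL $9,118. Book value $49,394.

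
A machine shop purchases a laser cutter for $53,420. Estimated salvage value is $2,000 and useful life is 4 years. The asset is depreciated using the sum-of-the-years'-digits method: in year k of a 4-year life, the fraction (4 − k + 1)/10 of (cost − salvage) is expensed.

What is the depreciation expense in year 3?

$10,284

Depreciable base = $53,420 − $2,000 = $51,420.
Sum of the years' digits = 4+3+2+1 = 10.
Year 1: $51,420 × 4/10 = $20,568. Book value $32,852.
Year 2: $51,420 × 3/10 = $15,426. Book value $17,426.
Year 3: $51,420 × 2/10 = $10,284. Book value $7,142.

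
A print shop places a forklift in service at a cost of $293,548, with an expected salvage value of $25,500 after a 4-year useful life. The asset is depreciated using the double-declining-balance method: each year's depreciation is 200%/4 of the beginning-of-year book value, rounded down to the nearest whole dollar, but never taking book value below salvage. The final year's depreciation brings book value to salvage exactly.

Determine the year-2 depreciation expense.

$73,387

Depreciable base = $293,548 − $25,500 = $268,048.
Year 1: ⌊$293,548 × 200%/4⌋ = $146,774. Book value $146,774.
Year 2: ⌊$146,774 × 200%/4⌋ = $73,387. Book value $73,387.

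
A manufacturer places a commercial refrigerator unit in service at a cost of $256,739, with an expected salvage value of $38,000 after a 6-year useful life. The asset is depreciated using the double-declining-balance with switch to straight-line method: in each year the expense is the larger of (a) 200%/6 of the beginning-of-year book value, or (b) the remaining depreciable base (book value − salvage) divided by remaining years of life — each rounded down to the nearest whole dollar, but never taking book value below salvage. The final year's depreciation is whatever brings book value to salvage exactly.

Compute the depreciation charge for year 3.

$38,035

Depreciable base = $256,739 − $38,000 = $218,739.
Year 1: DB = ⌊$256,739 × 200%/6⌋ = $85,579; SL = ⌊$218,739/6⌋ = $36,456 → take DB $85,579. Book value $171,160.
Year 2: DB = ⌊$171,160 × 200%/6⌋ = $57,053; SL = ⌊$133,160/5⌋ = $26,632 → take DB $57,053. Book value $114,107.
Year 3: DB = ⌊$114,107 × 200%/6⌋ = $38,035; SL = ⌊$76,107/4⌋ = $19,026 → take DB $38,035. Book value $76,072.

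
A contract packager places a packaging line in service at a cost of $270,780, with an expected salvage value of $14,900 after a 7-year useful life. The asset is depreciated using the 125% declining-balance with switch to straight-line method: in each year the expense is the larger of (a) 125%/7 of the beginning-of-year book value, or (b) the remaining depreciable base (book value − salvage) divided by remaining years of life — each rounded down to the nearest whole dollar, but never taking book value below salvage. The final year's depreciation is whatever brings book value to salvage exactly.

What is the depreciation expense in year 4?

Depreciable base = $270,780 − $14,900 = $255,880.
Year 1: DB = ⌊$270,780 × 125%/7⌋ = $48,353; SL = ⌊$255,880/7⌋ = $36,554 → take DB $48,353. Book value $222,427.
Year 2: DB = ⌊$222,427 × 125%/7⌋ = $39,719; SL = ⌊$207,527/6⌋ = $34,587 → take DB $39,719. Book value $182,708.
Year 3: DB = ⌊$182,708 × 125%/7⌋ = $32,626; SL = ⌊$167,808/5⌋ = $33,561 → take SL $33,561. Book value $149,147.
Year 4: DB = ⌊$149,147 × 125%/7⌋ = $26,633; SL = ⌊$134,247/4⌋ = $33,561 → take SL $33,561. Book value $115,586.

$33,561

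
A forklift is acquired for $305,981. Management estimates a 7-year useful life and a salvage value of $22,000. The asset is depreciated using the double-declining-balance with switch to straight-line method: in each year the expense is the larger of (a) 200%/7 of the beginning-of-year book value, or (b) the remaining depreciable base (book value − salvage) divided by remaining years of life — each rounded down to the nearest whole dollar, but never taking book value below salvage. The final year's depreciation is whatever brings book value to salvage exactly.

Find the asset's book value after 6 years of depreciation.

$39,447

Depreciable base = $305,981 − $22,000 = $283,981.
Year 1: DB = ⌊$305,981 × 200%/7⌋ = $87,423; SL = ⌊$283,981/7⌋ = $40,568 → take DB $87,423. Book value $218,558.
Year 2: DB = ⌊$218,558 × 200%/7⌋ = $62,445; SL = ⌊$196,558/6⌋ = $32,759 → take DB $62,445. Book value $156,113.
Year 3: DB = ⌊$156,113 × 200%/7⌋ = $44,603; SL = ⌊$134,113/5⌋ = $26,822 → take DB $44,603. Book value $111,510.
Year 4: DB = ⌊$111,510 × 200%/7⌋ = $31,860; SL = ⌊$89,510/4⌋ = $22,377 → take DB $31,860. Book value $79,650.
Year 5: DB = ⌊$79,650 × 200%/7⌋ = $22,757; SL = ⌊$57,650/3⌋ = $19,216 → take DB $22,757. Book value $56,893.
Year 6: DB = ⌊$56,893 × 200%/7⌋ = $16,255; SL = ⌊$34,893/2⌋ = $17,446 → take SL $17,446. Book value $39,447.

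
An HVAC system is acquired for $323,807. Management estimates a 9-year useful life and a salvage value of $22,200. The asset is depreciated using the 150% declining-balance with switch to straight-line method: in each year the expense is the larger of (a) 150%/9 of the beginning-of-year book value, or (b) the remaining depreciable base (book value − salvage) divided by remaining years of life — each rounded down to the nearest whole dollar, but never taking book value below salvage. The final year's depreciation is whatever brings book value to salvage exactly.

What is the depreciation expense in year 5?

$26,791

Depreciable base = $323,807 − $22,200 = $301,607.
Year 1: DB = ⌊$323,807 × 150%/9⌋ = $53,967; SL = ⌊$301,607/9⌋ = $33,511 → take DB $53,967. Book value $269,840.
Year 2: DB = ⌊$269,840 × 150%/9⌋ = $44,973; SL = ⌊$247,640/8⌋ = $30,955 → take DB $44,973. Book value $224,867.
Year 3: DB = ⌊$224,867 × 150%/9⌋ = $37,477; SL = ⌊$202,667/7⌋ = $28,952 → take DB $37,477. Book value $187,390.
Year 4: DB = ⌊$187,390 × 150%/9⌋ = $31,231; SL = ⌊$165,190/6⌋ = $27,531 → take DB $31,231. Book value $156,159.
Year 5: DB = ⌊$156,159 × 150%/9⌋ = $26,026; SL = ⌊$133,959/5⌋ = $26,791 → take SL $26,791. Book value $129,368.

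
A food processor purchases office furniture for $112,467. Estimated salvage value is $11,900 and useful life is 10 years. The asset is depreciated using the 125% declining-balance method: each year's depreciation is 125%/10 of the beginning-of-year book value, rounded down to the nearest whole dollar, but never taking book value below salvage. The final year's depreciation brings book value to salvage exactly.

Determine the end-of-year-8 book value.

Depreciable base = $112,467 − $11,900 = $100,567.
Year 1: ⌊$112,467 × 125%/10⌋ = $14,058. Book value $98,409.
Year 2: ⌊$98,409 × 125%/10⌋ = $12,301. Book value $86,108.
Year 3: ⌊$86,108 × 125%/10⌋ = $10,763. Book value $75,345.
Year 4: ⌊$75,345 × 125%/10⌋ = $9,418. Book value $65,927.
Year 5: ⌊$65,927 × 125%/10⌋ = $8,240. Book value $57,687.
Year 6: ⌊$57,687 × 125%/10⌋ = $7,210. Book value $50,477.
Year 7: ⌊$50,477 × 125%/10⌋ = $6,309. Book value $44,168.
Year 8: ⌊$44,168 × 125%/10⌋ = $5,521. Book value $38,647.

$38,647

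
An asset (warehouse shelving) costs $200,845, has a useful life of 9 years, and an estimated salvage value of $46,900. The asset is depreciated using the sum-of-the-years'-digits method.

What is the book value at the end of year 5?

$81,110

Depreciable base = $200,845 − $46,900 = $153,945.
Sum of the years' digits = 9+8+7+6+5+4+3+2+1 = 45.
Year 1: $153,945 × 9/45 = $30,789. Book value $170,056.
Year 2: $153,945 × 8/45 = $27,368. Book value $142,688.
Year 3: $153,945 × 7/45 = $23,947. Book value $118,741.
Year 4: $153,945 × 6/45 = $20,526. Book value $98,215.
Year 5: $153,945 × 5/45 = $17,105. Book value $81,110.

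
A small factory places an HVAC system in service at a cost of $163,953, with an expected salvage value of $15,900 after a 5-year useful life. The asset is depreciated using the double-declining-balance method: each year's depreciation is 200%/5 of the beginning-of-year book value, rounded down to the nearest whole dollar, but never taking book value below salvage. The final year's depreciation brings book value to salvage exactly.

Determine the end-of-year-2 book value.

$59,024

Depreciable base = $163,953 − $15,900 = $148,053.
Year 1: ⌊$163,953 × 200%/5⌋ = $65,581. Book value $98,372.
Year 2: ⌊$98,372 × 200%/5⌋ = $39,348. Book value $59,024.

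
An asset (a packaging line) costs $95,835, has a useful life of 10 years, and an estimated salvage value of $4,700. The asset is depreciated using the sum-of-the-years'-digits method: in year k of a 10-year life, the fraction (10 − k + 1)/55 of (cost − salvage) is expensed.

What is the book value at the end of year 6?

$21,270

Depreciable base = $95,835 − $4,700 = $91,135.
Sum of the years' digits = 10+9+8+7+6+5+4+3+2+1 = 55.
Year 1: $91,135 × 10/55 = $16,570. Book value $79,265.
Year 2: $91,135 × 9/55 = $14,913. Book value $64,352.
Year 3: $91,135 × 8/55 = $13,256. Book value $51,096.
Year 4: $91,135 × 7/55 = $11,599. Book value $39,497.
Year 5: $91,135 × 6/55 = $9,942. Book value $29,555.
Year 6: $91,135 × 5/55 = $8,285. Book value $21,270.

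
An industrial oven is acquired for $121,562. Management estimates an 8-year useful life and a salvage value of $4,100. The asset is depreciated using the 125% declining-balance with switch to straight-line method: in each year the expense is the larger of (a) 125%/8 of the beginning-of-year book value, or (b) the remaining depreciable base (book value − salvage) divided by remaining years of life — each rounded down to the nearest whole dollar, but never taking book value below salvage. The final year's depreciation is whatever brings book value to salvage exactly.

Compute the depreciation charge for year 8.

$13,741

Depreciable base = $121,562 − $4,100 = $117,462.
Year 1: DB = ⌊$121,562 × 125%/8⌋ = $18,994; SL = ⌊$117,462/8⌋ = $14,682 → take DB $18,994. Book value $102,568.
Year 2: DB = ⌊$102,568 × 125%/8⌋ = $16,026; SL = ⌊$98,468/7⌋ = $14,066 → take DB $16,026. Book value $86,542.
Year 3: DB = ⌊$86,542 × 125%/8⌋ = $13,522; SL = ⌊$82,442/6⌋ = $13,740 → take SL $13,740. Book value $72,802.
Year 4: DB = ⌊$72,802 × 125%/8⌋ = $11,375; SL = ⌊$68,702/5⌋ = $13,740 → take SL $13,740. Book value $59,062.
Year 5: DB = ⌊$59,062 × 125%/8⌋ = $9,228; SL = ⌊$54,962/4⌋ = $13,740 → take SL $13,740. Book value $45,322.
Year 6: DB = ⌊$45,322 × 125%/8⌋ = $7,081; SL = ⌊$41,222/3⌋ = $13,740 → take SL $13,740. Book value $31,582.
Year 7: DB = ⌊$31,582 × 125%/8⌋ = $4,934; SL = ⌊$27,482/2⌋ = $13,741 → take SL $13,741. Book value $17,841.
Year 8 (final): $17,841 − $4,100 = $13,741. Book value $4,100.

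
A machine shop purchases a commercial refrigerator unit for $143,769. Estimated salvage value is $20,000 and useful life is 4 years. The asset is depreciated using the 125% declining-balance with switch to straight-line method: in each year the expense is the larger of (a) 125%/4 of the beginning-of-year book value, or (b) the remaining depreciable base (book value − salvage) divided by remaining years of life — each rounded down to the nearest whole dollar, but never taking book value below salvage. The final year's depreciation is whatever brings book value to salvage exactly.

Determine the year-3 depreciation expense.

Depreciable base = $143,769 − $20,000 = $123,769.
Year 1: DB = ⌊$143,769 × 125%/4⌋ = $44,927; SL = ⌊$123,769/4⌋ = $30,942 → take DB $44,927. Book value $98,842.
Year 2: DB = ⌊$98,842 × 125%/4⌋ = $30,888; SL = ⌊$78,842/3⌋ = $26,280 → take DB $30,888. Book value $67,954.
Year 3: DB = ⌊$67,954 × 125%/4⌋ = $21,235; SL = ⌊$47,954/2⌋ = $23,977 → take SL $23,977. Book value $43,977.

$23,977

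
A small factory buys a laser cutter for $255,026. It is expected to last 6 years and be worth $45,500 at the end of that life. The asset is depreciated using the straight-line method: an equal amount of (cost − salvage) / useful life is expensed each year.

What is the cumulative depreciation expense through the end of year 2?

Depreciable base = $255,026 − $45,500 = $209,526.
Annual expense = $209,526 / 6 = $34,921.
End of year 1: book value $220,105.
End of year 2: book value $185,184.
Accumulated through year 2 = $255,026 − $185,184 = $69,842.

$69,842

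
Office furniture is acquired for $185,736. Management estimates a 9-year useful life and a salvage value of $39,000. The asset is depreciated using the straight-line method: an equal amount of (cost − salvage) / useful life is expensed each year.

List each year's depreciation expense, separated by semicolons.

$16,304; $16,304; $16,304; $16,304; $16,304; $16,304; $16,304; $16,304; $16,304

Depreciable base = $185,736 − $39,000 = $146,736.
Annual expense = $146,736 / 9 = $16,304.
End of year 1: book value $169,432.
End of year 2: book value $153,128.
End of year 3: book value $136,824.
End of year 4: book value $120,520.
End of year 5: book value $104,216.
End of year 6: book value $87,912.
End of year 7: book value $71,608.
End of year 8: book value $55,304.
End of year 9: book value $39,000.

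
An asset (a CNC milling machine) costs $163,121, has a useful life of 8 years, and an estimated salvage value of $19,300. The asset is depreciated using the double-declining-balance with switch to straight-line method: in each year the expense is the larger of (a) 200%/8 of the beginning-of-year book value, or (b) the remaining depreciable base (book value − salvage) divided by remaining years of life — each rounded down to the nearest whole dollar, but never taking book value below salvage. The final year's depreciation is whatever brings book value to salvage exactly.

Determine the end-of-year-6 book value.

Depreciable base = $163,121 − $19,300 = $143,821.
Year 1: DB = ⌊$163,121 × 200%/8⌋ = $40,780; SL = ⌊$143,821/8⌋ = $17,977 → take DB $40,780. Book value $122,341.
Year 2: DB = ⌊$122,341 × 200%/8⌋ = $30,585; SL = ⌊$103,041/7⌋ = $14,720 → take DB $30,585. Book value $91,756.
Year 3: DB = ⌊$91,756 × 200%/8⌋ = $22,939; SL = ⌊$72,456/6⌋ = $12,076 → take DB $22,939. Book value $68,817.
Year 4: DB = ⌊$68,817 × 200%/8⌋ = $17,204; SL = ⌊$49,517/5⌋ = $9,903 → take DB $17,204. Book value $51,613.
Year 5: DB = ⌊$51,613 × 200%/8⌋ = $12,903; SL = ⌊$32,313/4⌋ = $8,078 → take DB $12,903. Book value $38,710.
Year 6: DB = ⌊$38,710 × 200%/8⌋ = $9,677; SL = ⌊$19,410/3⌋ = $6,470 → take DB $9,677. Book value $29,033.

$29,033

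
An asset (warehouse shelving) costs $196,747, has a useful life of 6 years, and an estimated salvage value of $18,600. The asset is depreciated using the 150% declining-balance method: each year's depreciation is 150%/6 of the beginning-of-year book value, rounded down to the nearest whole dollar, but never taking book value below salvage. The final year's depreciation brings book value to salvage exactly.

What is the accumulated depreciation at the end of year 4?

$134,494

Depreciable base = $196,747 − $18,600 = $178,147.
Year 1: ⌊$196,747 × 150%/6⌋ = $49,186. Book value $147,561.
Year 2: ⌊$147,561 × 150%/6⌋ = $36,890. Book value $110,671.
Year 3: ⌊$110,671 × 150%/6⌋ = $27,667. Book value $83,004.
Year 4: ⌊$83,004 × 150%/6⌋ = $20,751. Book value $62,253.
Accumulated through year 4 = $196,747 − $62,253 = $134,494.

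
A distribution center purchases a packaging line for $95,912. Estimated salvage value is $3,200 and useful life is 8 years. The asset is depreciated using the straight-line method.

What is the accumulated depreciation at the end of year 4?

Depreciable base = $95,912 − $3,200 = $92,712.
Annual expense = $92,712 / 8 = $11,589.
End of year 1: book value $84,323.
End of year 2: book value $72,734.
End of year 3: book value $61,145.
End of year 4: book value $49,556.
Accumulated through year 4 = $95,912 − $49,556 = $46,356.

$46,356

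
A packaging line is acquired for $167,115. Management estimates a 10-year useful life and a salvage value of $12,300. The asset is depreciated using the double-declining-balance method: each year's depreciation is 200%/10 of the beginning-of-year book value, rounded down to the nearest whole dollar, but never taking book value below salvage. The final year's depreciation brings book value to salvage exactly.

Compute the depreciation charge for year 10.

$10,132

Depreciable base = $167,115 − $12,300 = $154,815.
Year 1: ⌊$167,115 × 200%/10⌋ = $33,423. Book value $133,692.
Year 2: ⌊$133,692 × 200%/10⌋ = $26,738. Book value $106,954.
Year 3: ⌊$106,954 × 200%/10⌋ = $21,390. Book value $85,564.
Year 4: ⌊$85,564 × 200%/10⌋ = $17,112. Book value $68,452.
Year 5: ⌊$68,452 × 200%/10⌋ = $13,690. Book value $54,762.
Year 6: ⌊$54,762 × 200%/10⌋ = $10,952. Book value $43,810.
Year 7: ⌊$43,810 × 200%/10⌋ = $8,762. Book value $35,048.
Year 8: ⌊$35,048 × 200%/10⌋ = $7,009. Book value $28,039.
Year 9: ⌊$28,039 × 200%/10⌋ = $5,607. Book value $22,432.
Year 10 (final): $22,432 − $12,300 = $10,132. Book value $12,300.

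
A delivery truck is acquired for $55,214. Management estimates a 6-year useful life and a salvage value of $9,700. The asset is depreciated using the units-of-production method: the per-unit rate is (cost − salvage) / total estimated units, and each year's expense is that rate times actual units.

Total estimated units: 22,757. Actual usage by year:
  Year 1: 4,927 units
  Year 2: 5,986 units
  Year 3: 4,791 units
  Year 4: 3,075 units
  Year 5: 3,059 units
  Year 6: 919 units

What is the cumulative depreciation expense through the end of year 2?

$21,826

Depreciable base = $55,214 − $9,700 = $45,514.
Rate = $45,514 / 22,757 units = $2 per unit.
Year 1: 4,927 × $2 = $9,854. Book value $45,360.
Year 2: 5,986 × $2 = $11,972. Book value $33,388.
Accumulated through year 2 = $55,214 − $33,388 = $21,826.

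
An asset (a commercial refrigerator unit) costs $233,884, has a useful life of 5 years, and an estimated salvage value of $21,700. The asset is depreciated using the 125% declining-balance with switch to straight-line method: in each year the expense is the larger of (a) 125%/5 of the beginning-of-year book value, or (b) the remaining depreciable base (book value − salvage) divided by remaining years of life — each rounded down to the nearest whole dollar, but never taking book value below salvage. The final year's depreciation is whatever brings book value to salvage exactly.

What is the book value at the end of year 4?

$58,320

Depreciable base = $233,884 − $21,700 = $212,184.
Year 1: DB = ⌊$233,884 × 125%/5⌋ = $58,471; SL = ⌊$212,184/5⌋ = $42,436 → take DB $58,471. Book value $175,413.
Year 2: DB = ⌊$175,413 × 125%/5⌋ = $43,853; SL = ⌊$153,713/4⌋ = $38,428 → take DB $43,853. Book value $131,560.
Year 3: DB = ⌊$131,560 × 125%/5⌋ = $32,890; SL = ⌊$109,860/3⌋ = $36,620 → take SL $36,620. Book value $94,940.
Year 4: DB = ⌊$94,940 × 125%/5⌋ = $23,735; SL = ⌊$73,240/2⌋ = $36,620 → take SL $36,620. Book value $58,320.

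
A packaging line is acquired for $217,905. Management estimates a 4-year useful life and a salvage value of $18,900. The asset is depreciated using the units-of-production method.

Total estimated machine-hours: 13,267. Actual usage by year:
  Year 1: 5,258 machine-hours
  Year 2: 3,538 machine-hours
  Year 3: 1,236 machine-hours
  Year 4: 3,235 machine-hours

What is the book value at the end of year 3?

$67,425

Depreciable base = $217,905 − $18,900 = $199,005.
Rate = $199,005 / 13,267 machine-hours = $15 per machine-hour.
Year 1: 5,258 × $15 = $78,870. Book value $139,035.
Year 2: 3,538 × $15 = $53,070. Book value $85,965.
Year 3: 1,236 × $15 = $18,540. Book value $67,425.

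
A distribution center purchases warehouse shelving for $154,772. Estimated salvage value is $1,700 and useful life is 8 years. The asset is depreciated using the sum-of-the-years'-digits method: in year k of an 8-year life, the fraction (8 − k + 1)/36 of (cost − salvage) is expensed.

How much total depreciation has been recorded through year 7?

Depreciable base = $154,772 − $1,700 = $153,072.
Sum of the years' digits = 8+7+6+5+4+3+2+1 = 36.
Year 1: $153,072 × 8/36 = $34,016. Book value $120,756.
Year 2: $153,072 × 7/36 = $29,764. Book value $90,992.
Year 3: $153,072 × 6/36 = $25,512. Book value $65,480.
Year 4: $153,072 × 5/36 = $21,260. Book value $44,220.
Year 5: $153,072 × 4/36 = $17,008. Book value $27,212.
Year 6: $153,072 × 3/36 = $12,756. Book value $14,456.
Year 7: $153,072 × 2/36 = $8,504. Book value $5,952.
Accumulated through year 7 = $154,772 − $5,952 = $148,820.

$148,820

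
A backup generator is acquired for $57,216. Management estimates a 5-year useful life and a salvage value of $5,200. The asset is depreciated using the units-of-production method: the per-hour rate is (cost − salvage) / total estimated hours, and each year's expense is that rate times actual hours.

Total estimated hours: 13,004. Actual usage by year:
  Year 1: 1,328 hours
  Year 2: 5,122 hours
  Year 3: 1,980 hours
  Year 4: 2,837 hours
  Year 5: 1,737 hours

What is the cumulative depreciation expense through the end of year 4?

$45,068

Depreciable base = $57,216 − $5,200 = $52,016.
Rate = $52,016 / 13,004 hours = $4 per hour.
Year 1: 1,328 × $4 = $5,312. Book value $51,904.
Year 2: 5,122 × $4 = $20,488. Book value $31,416.
Year 3: 1,980 × $4 = $7,920. Book value $23,496.
Year 4: 2,837 × $4 = $11,348. Book value $12,148.
Accumulated through year 4 = $57,216 − $12,148 = $45,068.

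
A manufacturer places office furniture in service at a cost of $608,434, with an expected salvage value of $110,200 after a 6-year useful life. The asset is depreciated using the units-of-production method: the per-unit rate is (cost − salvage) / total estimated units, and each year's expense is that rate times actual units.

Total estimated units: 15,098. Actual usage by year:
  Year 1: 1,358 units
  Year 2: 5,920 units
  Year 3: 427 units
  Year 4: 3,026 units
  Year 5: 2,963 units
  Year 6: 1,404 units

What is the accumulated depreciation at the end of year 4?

$354,123

Depreciable base = $608,434 − $110,200 = $498,234.
Rate = $498,234 / 15,098 units = $33 per unit.
Year 1: 1,358 × $33 = $44,814. Book value $563,620.
Year 2: 5,920 × $33 = $195,360. Book value $368,260.
Year 3: 427 × $33 = $14,091. Book value $354,169.
Year 4: 3,026 × $33 = $99,858. Book value $254,311.
Accumulated through year 4 = $608,434 − $254,311 = $354,123.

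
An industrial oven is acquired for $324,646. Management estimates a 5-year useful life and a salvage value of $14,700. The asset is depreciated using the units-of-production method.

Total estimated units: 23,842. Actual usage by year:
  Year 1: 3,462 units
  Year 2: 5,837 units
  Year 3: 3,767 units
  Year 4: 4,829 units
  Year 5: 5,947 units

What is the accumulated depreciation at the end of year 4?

$232,635

Depreciable base = $324,646 − $14,700 = $309,946.
Rate = $309,946 / 23,842 units = $13 per unit.
Year 1: 3,462 × $13 = $45,006. Book value $279,640.
Year 2: 5,837 × $13 = $75,881. Book value $203,759.
Year 3: 3,767 × $13 = $48,971. Book value $154,788.
Year 4: 4,829 × $13 = $62,777. Book value $92,011.
Accumulated through year 4 = $324,646 − $92,011 = $232,635.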